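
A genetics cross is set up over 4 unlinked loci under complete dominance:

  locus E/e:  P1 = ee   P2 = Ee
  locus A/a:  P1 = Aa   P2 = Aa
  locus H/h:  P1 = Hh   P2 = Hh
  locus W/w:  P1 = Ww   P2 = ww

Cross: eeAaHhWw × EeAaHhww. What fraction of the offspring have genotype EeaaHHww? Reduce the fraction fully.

P(EeaaHHww) = 1/64

eeAaHhWw gametes: eAHW×2, eAHw×2, eAhW×2, eAhw×2, eaHW×2, eaHw×2, eahW×2, eahw×2
EeAaHhww gametes: EAHw×2, EAhw×2, EaHw×2, Eahw×2, eAHw×2, eAhw×2, eaHw×2, eahw×2
eeAaHhWw×EeAaHhww grid (16·16=256): EeAAHHWw=4 EeAAHHww=4 EeAAHhWw=8 EeAAHhww=8 EeAAhhWw=4 EeAAhhww=4 EeAaHHWw=8 EeAaHHww=8 EeAaHhWw=16 EeAaHhww=16 EeAahhWw=8 EeAahhww=8 EeaaHHWw=4 EeaaHHww=4 EeaaHhWw=8 EeaaHhww=8 EeaahhWw=4 Eeaahhww=4 eeAAHHWw=4 eeAAHHww=4 eeAAHhWw=8 eeAAHhww=8 eeAAhhWw=4 eeAAhhww=4 eeAaHHWw=8 eeAaHHww=8 eeAaHhWw=16 eeAaHhww=16 eeAahhWw=8 eeAahhww=8 eeaaHHWw=4 eeaaHHww=4 eeaaHhWw=8 eeaaHhww=8 eeaahhWw=4 eeaahhww=4
EeaaHHww hits 4/256; gcd=4; 4÷4/256÷4 = 1/64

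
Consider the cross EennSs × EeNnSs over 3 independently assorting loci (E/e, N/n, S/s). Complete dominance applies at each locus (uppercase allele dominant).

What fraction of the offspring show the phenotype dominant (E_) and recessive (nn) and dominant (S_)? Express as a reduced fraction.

EennSs gametes: EnS×2, Ens×2, enS×2, ens×2
EeNnSs gametes: ENS×1, ENs×1, EnS×1, Ens×1, eNS×1, eNs×1, enS×1, ens×1
EennSs×EeNnSs grid (8·8=64): EENnSS=2 EENnSs=4 EENnss=2 EEnnSS=2 EEnnSs=4 EEnnss=2 EeNnSS=4 EeNnSs=8 EeNnss=4 EennSS=4 EennSs=8 Eennss=4 eeNnSS=2 eeNnSs=4 eeNnss=2 eennSS=2 eennSs=4 eennss=2
E_ nn S_ hits 18/64; gcd=2; 18÷2/64÷2 = 9/32

P(E_ nn S_) = 9/32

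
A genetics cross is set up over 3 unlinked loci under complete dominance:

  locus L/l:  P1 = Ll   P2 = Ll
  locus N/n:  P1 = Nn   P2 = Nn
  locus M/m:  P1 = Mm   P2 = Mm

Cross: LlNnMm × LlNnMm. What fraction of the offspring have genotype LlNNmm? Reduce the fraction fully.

LlNnMm gametes: LNM×1, LNm×1, LnM×1, Lnm×1, lNM×1, lNm×1, lnM×1, lnm×1
LlNnMm gametes: LNM×1, LNm×1, LnM×1, Lnm×1, lNM×1, lNm×1, lnM×1, lnm×1
LlNnMm×LlNnMm grid (8·8=64): LLNNMM=1 LLNNMm=2 LLNNmm=1 LLNnMM=2 LLNnMm=4 LLNnmm=2 LLnnMM=1 LLnnMm=2 LLnnmm=1 LlNNMM=2 LlNNMm=4 LlNNmm=2 LlNnMM=4 LlNnMm=8 LlNnmm=4 LlnnMM=2 LlnnMm=4 Llnnmm=2 llNNMM=1 llNNMm=2 llNNmm=1 llNnMM=2 llNnMm=4 llNnmm=2 llnnMM=1 llnnMm=2 llnnmm=1
LlNNmm hits 2/64; gcd=2; 2÷2/64÷2 = 1/32

P(LlNNmm) = 1/32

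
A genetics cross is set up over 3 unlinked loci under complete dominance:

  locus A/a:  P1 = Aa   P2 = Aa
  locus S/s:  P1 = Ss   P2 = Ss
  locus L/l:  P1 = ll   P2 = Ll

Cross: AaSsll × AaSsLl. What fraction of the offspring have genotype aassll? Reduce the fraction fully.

AaSsll gametes: ASl×2, Asl×2, aSl×2, asl×2
AaSsLl gametes: ASL×1, ASl×1, AsL×1, Asl×1, aSL×1, aSl×1, asL×1, asl×1
AaSsll×AaSsLl grid (8·8=64): AASSLl=2 AASSll=2 AASsLl=4 AASsll=4 AAssLl=2 AAssll=2 AaSSLl=4 AaSSll=4 AaSsLl=8 AaSsll=8 AassLl=4 Aassll=4 aaSSLl=2 aaSSll=2 aaSsLl=4 aaSsll=4 aassLl=2 aassll=2
aassll hits 2/64; gcd=2; 2÷2/64÷2 = 1/32

P(aassll) = 1/32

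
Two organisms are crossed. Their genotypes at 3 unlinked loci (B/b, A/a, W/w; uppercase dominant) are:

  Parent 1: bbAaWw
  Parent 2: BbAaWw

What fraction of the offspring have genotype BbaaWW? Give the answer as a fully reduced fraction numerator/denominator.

P(BbaaWW) = 1/32

bbAaWw gametes: bAW×2, bAw×2, baW×2, baw×2
BbAaWw gametes: BAW×1, BAw×1, BaW×1, Baw×1, bAW×1, bAw×1, baW×1, baw×1
bbAaWw×BbAaWw grid (8·8=64): BbAAWW=2 BbAAWw=4 BbAAww=2 BbAaWW=4 BbAaWw=8 BbAaww=4 BbaaWW=2 BbaaWw=4 Bbaaww=2 bbAAWW=2 bbAAWw=4 bbAAww=2 bbAaWW=4 bbAaWw=8 bbAaww=4 bbaaWW=2 bbaaWw=4 bbaaww=2
BbaaWW hits 2/64; gcd=2; 2÷2/64÷2 = 1/32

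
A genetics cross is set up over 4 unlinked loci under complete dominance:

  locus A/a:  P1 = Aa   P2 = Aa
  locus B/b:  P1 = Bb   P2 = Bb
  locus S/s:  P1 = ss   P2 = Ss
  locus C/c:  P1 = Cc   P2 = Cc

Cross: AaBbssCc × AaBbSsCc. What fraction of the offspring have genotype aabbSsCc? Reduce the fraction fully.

P(aabbSsCc) = 1/64

AaBbssCc gametes: ABsC×2, ABsc×2, AbsC×2, Absc×2, aBsC×2, aBsc×2, absC×2, absc×2
AaBbSsCc gametes: ABSC×1, ABSc×1, ABsC×1, ABsc×1, AbSC×1, AbSc×1, AbsC×1, Absc×1, aBSC×1, aBSc×1, aBsC×1, aBsc×1, abSC×1, abSc×1, absC×1, absc×1
AaBbssCc×AaBbSsCc grid (16·16=256): AABBSsCC=2 AABBSsCc=4 AABBSscc=2 AABBssCC=2 AABBssCc=4 AABBsscc=2 AABbSsCC=4 AABbSsCc=8 AABbSscc=4 AABbssCC=4 AABbssCc=8 AABbsscc=4 AAbbSsCC=2 AAbbSsCc=4 AAbbSscc=2 AAbbssCC=2 AAbbssCc=4 AAbbsscc=2 AaBBSsCC=4 AaBBSsCc=8 AaBBSscc=4 AaBBssCC=4 AaBBssCc=8 AaBBsscc=4 AaBbSsCC=8 AaBbSsCc=16 AaBbSscc=8 AaBbssCC=8 AaBbssCc=16 AaBbsscc=8 AabbSsCC=4 AabbSsCc=8 AabbSscc=4 AabbssCC=4 AabbssCc=8 Aabbsscc=4 aaBBSsCC=2 aaBBSsCc=4 aaBBSscc=2 aaBBssCC=2 aaBBssCc=4 aaBBsscc=2 aaBbSsCC=4 aaBbSsCc=8 aaBbSscc=4 aaBbssCC=4 aaBbssCc=8 aaBbsscc=4 aabbSsCC=2 aabbSsCc=4 aabbSscc=2 aabbssCC=2 aabbssCc=4 aabbsscc=2
aabbSsCc hits 4/256; gcd=4; 4÷4/256÷4 = 1/64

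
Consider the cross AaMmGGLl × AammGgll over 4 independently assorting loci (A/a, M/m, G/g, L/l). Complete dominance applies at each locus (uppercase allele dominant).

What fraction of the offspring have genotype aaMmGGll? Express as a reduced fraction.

P(aaMmGGll) = 1/32

AaMmGGLl gametes: AMGL×2, AMGl×2, AmGL×2, AmGl×2, aMGL×2, aMGl×2, amGL×2, amGl×2
AammGgll gametes: AmGl×4, Amgl×4, amGl×4, amgl×4
AaMmGGLl×AammGgll grid (16·16=256): AAMmGGLl=8 AAMmGGll=8 AAMmGgLl=8 AAMmGgll=8 AAmmGGLl=8 AAmmGGll=8 AAmmGgLl=8 AAmmGgll=8 AaMmGGLl=16 AaMmGGll=16 AaMmGgLl=16 AaMmGgll=16 AammGGLl=16 AammGGll=16 AammGgLl=16 AammGgll=16 aaMmGGLl=8 aaMmGGll=8 aaMmGgLl=8 aaMmGgll=8 aammGGLl=8 aammGGll=8 aammGgLl=8 aammGgll=8
aaMmGGll hits 8/256; gcd=8; 8÷8/256÷8 = 1/32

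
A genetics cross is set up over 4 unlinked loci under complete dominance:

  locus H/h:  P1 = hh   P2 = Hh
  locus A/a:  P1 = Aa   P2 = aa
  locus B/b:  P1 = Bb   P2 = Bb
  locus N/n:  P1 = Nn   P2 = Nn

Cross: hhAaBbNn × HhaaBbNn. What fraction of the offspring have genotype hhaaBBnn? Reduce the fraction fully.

P(hhaaBBnn) = 1/64

hhAaBbNn gametes: hABN×2, hABn×2, hAbN×2, hAbn×2, haBN×2, haBn×2, habN×2, habn×2
HhaaBbNn gametes: HaBN×2, HaBn×2, HabN×2, Habn×2, haBN×2, haBn×2, habN×2, habn×2
hhAaBbNn×HhaaBbNn grid (16·16=256): HhAaBBNN=4 HhAaBBNn=8 HhAaBBnn=4 HhAaBbNN=8 HhAaBbNn=16 HhAaBbnn=8 HhAabbNN=4 HhAabbNn=8 HhAabbnn=4 HhaaBBNN=4 HhaaBBNn=8 HhaaBBnn=4 HhaaBbNN=8 HhaaBbNn=16 HhaaBbnn=8 HhaabbNN=4 HhaabbNn=8 Hhaabbnn=4 hhAaBBNN=4 hhAaBBNn=8 hhAaBBnn=4 hhAaBbNN=8 hhAaBbNn=16 hhAaBbnn=8 hhAabbNN=4 hhAabbNn=8 hhAabbnn=4 hhaaBBNN=4 hhaaBBNn=8 hhaaBBnn=4 hhaaBbNN=8 hhaaBbNn=16 hhaaBbnn=8 hhaabbNN=4 hhaabbNn=8 hhaabbnn=4
hhaaBBnn hits 4/256; gcd=4; 4÷4/256÷4 = 1/64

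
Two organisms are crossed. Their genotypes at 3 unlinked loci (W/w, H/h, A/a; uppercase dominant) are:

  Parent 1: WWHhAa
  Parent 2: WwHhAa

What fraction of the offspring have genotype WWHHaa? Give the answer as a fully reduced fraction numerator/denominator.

P(WWHHaa) = 1/32

WWHhAa gametes: WHA×2, WHa×2, WhA×2, Wha×2
WwHhAa gametes: WHA×1, WHa×1, WhA×1, Wha×1, wHA×1, wHa×1, whA×1, wha×1
WWHhAa×WwHhAa grid (8·8=64): WWHHAA=2 WWHHAa=4 WWHHaa=2 WWHhAA=4 WWHhAa=8 WWHhaa=4 WWhhAA=2 WWhhAa=4 WWhhaa=2 WwHHAA=2 WwHHAa=4 WwHHaa=2 WwHhAA=4 WwHhAa=8 WwHhaa=4 WwhhAA=2 WwhhAa=4 Wwhhaa=2
WWHHaa hits 2/64; gcd=2; 2÷2/64÷2 = 1/32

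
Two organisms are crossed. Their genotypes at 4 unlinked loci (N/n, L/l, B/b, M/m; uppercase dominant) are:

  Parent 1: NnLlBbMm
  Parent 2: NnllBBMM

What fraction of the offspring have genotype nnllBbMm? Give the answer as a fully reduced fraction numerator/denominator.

NnLlBbMm gametes: NLBM×1, NLBm×1, NLbM×1, NLbm×1, NlBM×1, NlBm×1, NlbM×1, Nlbm×1, nLBM×1, nLBm×1, nLbM×1, nLbm×1, nlBM×1, nlBm×1, nlbM×1, nlbm×1
NnllBBMM gametes: NlBM×8, nlBM×8
NnLlBbMm×NnllBBMM grid (16·16=256): NNLlBBMM=8 NNLlBBMm=8 NNLlBbMM=8 NNLlBbMm=8 NNllBBMM=8 NNllBBMm=8 NNllBbMM=8 NNllBbMm=8 NnLlBBMM=16 NnLlBBMm=16 NnLlBbMM=16 NnLlBbMm=16 NnllBBMM=16 NnllBBMm=16 NnllBbMM=16 NnllBbMm=16 nnLlBBMM=8 nnLlBBMm=8 nnLlBbMM=8 nnLlBbMm=8 nnllBBMM=8 nnllBBMm=8 nnllBbMM=8 nnllBbMm=8
nnllBbMm hits 8/256; gcd=8; 8÷8/256÷8 = 1/32

P(nnllBbMm) = 1/32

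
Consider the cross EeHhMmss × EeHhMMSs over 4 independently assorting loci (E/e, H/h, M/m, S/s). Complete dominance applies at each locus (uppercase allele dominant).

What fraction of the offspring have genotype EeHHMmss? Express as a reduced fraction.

P(EeHHMmss) = 1/32

EeHhMmss gametes: EHMs×2, EHms×2, EhMs×2, Ehms×2, eHMs×2, eHms×2, ehMs×2, ehms×2
EeHhMMSs gametes: EHMS×2, EHMs×2, EhMS×2, EhMs×2, eHMS×2, eHMs×2, ehMS×2, ehMs×2
EeHhMmss×EeHhMMSs grid (16·16=256): EEHHMMSs=4 EEHHMMss=4 EEHHMmSs=4 EEHHMmss=4 EEHhMMSs=8 EEHhMMss=8 EEHhMmSs=8 EEHhMmss=8 EEhhMMSs=4 EEhhMMss=4 EEhhMmSs=4 EEhhMmss=4 EeHHMMSs=8 EeHHMMss=8 EeHHMmSs=8 EeHHMmss=8 EeHhMMSs=16 EeHhMMss=16 EeHhMmSs=16 EeHhMmss=16 EehhMMSs=8 EehhMMss=8 EehhMmSs=8 EehhMmss=8 eeHHMMSs=4 eeHHMMss=4 eeHHMmSs=4 eeHHMmss=4 eeHhMMSs=8 eeHhMMss=8 eeHhMmSs=8 eeHhMmss=8 eehhMMSs=4 eehhMMss=4 eehhMmSs=4 eehhMmss=4
EeHHMmss hits 8/256; gcd=8; 8÷8/256÷8 = 1/32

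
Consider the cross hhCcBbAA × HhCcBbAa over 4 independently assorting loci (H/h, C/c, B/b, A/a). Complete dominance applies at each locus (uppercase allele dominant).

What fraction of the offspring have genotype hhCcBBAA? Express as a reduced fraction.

P(hhCcBBAA) = 1/32

hhCcBbAA gametes: hCBA×4, hCbA×4, hcBA×4, hcbA×4
HhCcBbAa gametes: HCBA×1, HCBa×1, HCbA×1, HCba×1, HcBA×1, HcBa×1, HcbA×1, Hcba×1, hCBA×1, hCBa×1, hCbA×1, hCba×1, hcBA×1, hcBa×1, hcbA×1, hcba×1
hhCcBbAA×HhCcBbAa grid (16·16=256): HhCCBBAA=4 HhCCBBAa=4 HhCCBbAA=8 HhCCBbAa=8 HhCCbbAA=4 HhCCbbAa=4 HhCcBBAA=8 HhCcBBAa=8 HhCcBbAA=16 HhCcBbAa=16 HhCcbbAA=8 HhCcbbAa=8 HhccBBAA=4 HhccBBAa=4 HhccBbAA=8 HhccBbAa=8 HhccbbAA=4 HhccbbAa=4 hhCCBBAA=4 hhCCBBAa=4 hhCCBbAA=8 hhCCBbAa=8 hhCCbbAA=4 hhCCbbAa=4 hhCcBBAA=8 hhCcBBAa=8 hhCcBbAA=16 hhCcBbAa=16 hhCcbbAA=8 hhCcbbAa=8 hhccBBAA=4 hhccBBAa=4 hhccBbAA=8 hhccBbAa=8 hhccbbAA=4 hhccbbAa=4
hhCcBBAA hits 8/256; gcd=8; 8÷8/256÷8 = 1/32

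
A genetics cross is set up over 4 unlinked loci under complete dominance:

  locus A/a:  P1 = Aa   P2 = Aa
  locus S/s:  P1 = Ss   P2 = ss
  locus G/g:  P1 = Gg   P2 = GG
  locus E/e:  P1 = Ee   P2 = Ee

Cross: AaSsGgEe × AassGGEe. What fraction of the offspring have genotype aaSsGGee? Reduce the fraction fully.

P(aaSsGGee) = 1/64

AaSsGgEe gametes: ASGE×1, ASGe×1, ASgE×1, ASge×1, AsGE×1, AsGe×1, AsgE×1, Asge×1, aSGE×1, aSGe×1, aSgE×1, aSge×1, asGE×1, asGe×1, asgE×1, asge×1
AassGGEe gametes: AsGE×4, AsGe×4, asGE×4, asGe×4
AaSsGgEe×AassGGEe grid (16·16=256): AASsGGEE=4 AASsGGEe=8 AASsGGee=4 AASsGgEE=4 AASsGgEe=8 AASsGgee=4 AAssGGEE=4 AAssGGEe=8 AAssGGee=4 AAssGgEE=4 AAssGgEe=8 AAssGgee=4 AaSsGGEE=8 AaSsGGEe=16 AaSsGGee=8 AaSsGgEE=8 AaSsGgEe=16 AaSsGgee=8 AassGGEE=8 AassGGEe=16 AassGGee=8 AassGgEE=8 AassGgEe=16 AassGgee=8 aaSsGGEE=4 aaSsGGEe=8 aaSsGGee=4 aaSsGgEE=4 aaSsGgEe=8 aaSsGgee=4 aassGGEE=4 aassGGEe=8 aassGGee=4 aassGgEE=4 aassGgEe=8 aassGgee=4
aaSsGGee hits 4/256; gcd=4; 4÷4/256÷4 = 1/64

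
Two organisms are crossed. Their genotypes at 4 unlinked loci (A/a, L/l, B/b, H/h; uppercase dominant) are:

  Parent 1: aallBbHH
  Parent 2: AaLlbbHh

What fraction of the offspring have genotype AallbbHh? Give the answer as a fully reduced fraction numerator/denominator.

P(AallbbHh) = 1/16

aallBbHH gametes: alBH×8, albH×8
AaLlbbHh gametes: ALbH×2, ALbh×2, AlbH×2, Albh×2, aLbH×2, aLbh×2, albH×2, albh×2
aallBbHH×AaLlbbHh grid (16·16=256): AaLlBbHH=16 AaLlBbHh=16 AaLlbbHH=16 AaLlbbHh=16 AallBbHH=16 AallBbHh=16 AallbbHH=16 AallbbHh=16 aaLlBbHH=16 aaLlBbHh=16 aaLlbbHH=16 aaLlbbHh=16 aallBbHH=16 aallBbHh=16 aallbbHH=16 aallbbHh=16
AallbbHh hits 16/256; gcd=16; 16÷16/256÷16 = 1/16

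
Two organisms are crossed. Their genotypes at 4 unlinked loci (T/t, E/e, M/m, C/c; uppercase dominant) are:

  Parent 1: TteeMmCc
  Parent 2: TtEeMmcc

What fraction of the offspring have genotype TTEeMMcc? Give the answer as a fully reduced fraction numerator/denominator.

P(TTEeMMcc) = 1/64

TteeMmCc gametes: TeMC×2, TeMc×2, TemC×2, Temc×2, teMC×2, teMc×2, temC×2, temc×2
TtEeMmcc gametes: TEMc×2, TEmc×2, TeMc×2, Temc×2, tEMc×2, tEmc×2, teMc×2, temc×2
TteeMmCc×TtEeMmcc grid (16·16=256): TTEeMMCc=4 TTEeMMcc=4 TTEeMmCc=8 TTEeMmcc=8 TTEemmCc=4 TTEemmcc=4 TTeeMMCc=4 TTeeMMcc=4 TTeeMmCc=8 TTeeMmcc=8 TTeemmCc=4 TTeemmcc=4 TtEeMMCc=8 TtEeMMcc=8 TtEeMmCc=16 TtEeMmcc=16 TtEemmCc=8 TtEemmcc=8 TteeMMCc=8 TteeMMcc=8 TteeMmCc=16 TteeMmcc=16 TteemmCc=8 Tteemmcc=8 ttEeMMCc=4 ttEeMMcc=4 ttEeMmCc=8 ttEeMmcc=8 ttEemmCc=4 ttEemmcc=4 tteeMMCc=4 tteeMMcc=4 tteeMmCc=8 tteeMmcc=8 tteemmCc=4 tteemmcc=4
TTEeMMcc hits 4/256; gcd=4; 4÷4/256÷4 = 1/64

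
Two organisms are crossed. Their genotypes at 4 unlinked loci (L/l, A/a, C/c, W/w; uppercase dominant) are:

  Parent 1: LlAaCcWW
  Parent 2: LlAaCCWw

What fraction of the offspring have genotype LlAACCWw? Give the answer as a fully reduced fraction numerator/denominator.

P(LlAACCWw) = 1/32

LlAaCcWW gametes: LACW×2, LAcW×2, LaCW×2, LacW×2, lACW×2, lAcW×2, laCW×2, lacW×2
LlAaCCWw gametes: LACW×2, LACw×2, LaCW×2, LaCw×2, lACW×2, lACw×2, laCW×2, laCw×2
LlAaCcWW×LlAaCCWw grid (16·16=256): LLAACCWW=4 LLAACCWw=4 LLAACcWW=4 LLAACcWw=4 LLAaCCWW=8 LLAaCCWw=8 LLAaCcWW=8 LLAaCcWw=8 LLaaCCWW=4 LLaaCCWw=4 LLaaCcWW=4 LLaaCcWw=4 LlAACCWW=8 LlAACCWw=8 LlAACcWW=8 LlAACcWw=8 LlAaCCWW=16 LlAaCCWw=16 LlAaCcWW=16 LlAaCcWw=16 LlaaCCWW=8 LlaaCCWw=8 LlaaCcWW=8 LlaaCcWw=8 llAACCWW=4 llAACCWw=4 llAACcWW=4 llAACcWw=4 llAaCCWW=8 llAaCCWw=8 llAaCcWW=8 llAaCcWw=8 llaaCCWW=4 llaaCCWw=4 llaaCcWW=4 llaaCcWw=4
LlAACCWw hits 8/256; gcd=8; 8÷8/256÷8 = 1/32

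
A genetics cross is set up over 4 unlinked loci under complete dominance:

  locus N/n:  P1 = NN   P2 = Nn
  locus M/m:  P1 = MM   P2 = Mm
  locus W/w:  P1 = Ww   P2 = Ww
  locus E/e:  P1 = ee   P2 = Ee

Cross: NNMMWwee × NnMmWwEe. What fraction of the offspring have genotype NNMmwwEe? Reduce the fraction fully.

NNMMWwee gametes: NMWe×8, NMwe×8
NnMmWwEe gametes: NMWE×1, NMWe×1, NMwE×1, NMwe×1, NmWE×1, NmWe×1, NmwE×1, Nmwe×1, nMWE×1, nMWe×1, nMwE×1, nMwe×1, nmWE×1, nmWe×1, nmwE×1, nmwe×1
NNMMWwee×NnMmWwEe grid (16·16=256): NNMMWWEe=8 NNMMWWee=8 NNMMWwEe=16 NNMMWwee=16 NNMMwwEe=8 NNMMwwee=8 NNMmWWEe=8 NNMmWWee=8 NNMmWwEe=16 NNMmWwee=16 NNMmwwEe=8 NNMmwwee=8 NnMMWWEe=8 NnMMWWee=8 NnMMWwEe=16 NnMMWwee=16 NnMMwwEe=8 NnMMwwee=8 NnMmWWEe=8 NnMmWWee=8 NnMmWwEe=16 NnMmWwee=16 NnMmwwEe=8 NnMmwwee=8
NNMmwwEe hits 8/256; gcd=8; 8÷8/256÷8 = 1/32

P(NNMmwwEe) = 1/32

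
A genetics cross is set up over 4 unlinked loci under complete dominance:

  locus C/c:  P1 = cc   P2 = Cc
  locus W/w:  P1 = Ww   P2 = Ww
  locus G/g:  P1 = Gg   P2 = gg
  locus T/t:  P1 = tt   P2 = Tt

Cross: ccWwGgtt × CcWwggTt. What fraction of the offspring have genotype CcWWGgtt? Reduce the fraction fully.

P(CcWWGgtt) = 1/32

ccWwGgtt gametes: cWGt×4, cWgt×4, cwGt×4, cwgt×4
CcWwggTt gametes: CWgT×2, CWgt×2, CwgT×2, Cwgt×2, cWgT×2, cWgt×2, cwgT×2, cwgt×2
ccWwGgtt×CcWwggTt grid (16·16=256): CcWWGgTt=8 CcWWGgtt=8 CcWWggTt=8 CcWWggtt=8 CcWwGgTt=16 CcWwGgtt=16 CcWwggTt=16 CcWwggtt=16 CcwwGgTt=8 CcwwGgtt=8 CcwwggTt=8 Ccwwggtt=8 ccWWGgTt=8 ccWWGgtt=8 ccWWggTt=8 ccWWggtt=8 ccWwGgTt=16 ccWwGgtt=16 ccWwggTt=16 ccWwggtt=16 ccwwGgTt=8 ccwwGgtt=8 ccwwggTt=8 ccwwggtt=8
CcWWGgtt hits 8/256; gcd=8; 8÷8/256÷8 = 1/32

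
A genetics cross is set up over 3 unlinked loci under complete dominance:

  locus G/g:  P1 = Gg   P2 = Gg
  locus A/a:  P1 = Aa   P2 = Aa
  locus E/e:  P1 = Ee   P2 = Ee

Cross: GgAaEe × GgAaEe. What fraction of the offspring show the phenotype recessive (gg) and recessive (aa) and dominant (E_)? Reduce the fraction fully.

P(gg aa E_) = 3/64

GgAaEe gametes: GAE×1, GAe×1, GaE×1, Gae×1, gAE×1, gAe×1, gaE×1, gae×1
GgAaEe gametes: GAE×1, GAe×1, GaE×1, Gae×1, gAE×1, gAe×1, gaE×1, gae×1
GgAaEe×GgAaEe grid (8·8=64): GGAAEE=1 GGAAEe=2 GGAAee=1 GGAaEE=2 GGAaEe=4 GGAaee=2 GGaaEE=1 GGaaEe=2 GGaaee=1 GgAAEE=2 GgAAEe=4 GgAAee=2 GgAaEE=4 GgAaEe=8 GgAaee=4 GgaaEE=2 GgaaEe=4 Ggaaee=2 ggAAEE=1 ggAAEe=2 ggAAee=1 ggAaEE=2 ggAaEe=4 ggAaee=2 ggaaEE=1 ggaaEe=2 ggaaee=1
gg aa E_ hits 3/64; gcd=1; 3÷1/64÷1 = 3/64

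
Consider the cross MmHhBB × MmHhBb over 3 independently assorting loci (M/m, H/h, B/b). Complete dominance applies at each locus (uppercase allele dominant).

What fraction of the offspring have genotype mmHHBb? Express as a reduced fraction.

MmHhBB gametes: MHB×2, MhB×2, mHB×2, mhB×2
MmHhBb gametes: MHB×1, MHb×1, MhB×1, Mhb×1, mHB×1, mHb×1, mhB×1, mhb×1
MmHhBB×MmHhBb grid (8·8=64): MMHHBB=2 MMHHBb=2 MMHhBB=4 MMHhBb=4 MMhhBB=2 MMhhBb=2 MmHHBB=4 MmHHBb=4 MmHhBB=8 MmHhBb=8 MmhhBB=4 MmhhBb=4 mmHHBB=2 mmHHBb=2 mmHhBB=4 mmHhBb=4 mmhhBB=2 mmhhBb=2
mmHHBb hits 2/64; gcd=2; 2÷2/64÷2 = 1/32

P(mmHHBb) = 1/32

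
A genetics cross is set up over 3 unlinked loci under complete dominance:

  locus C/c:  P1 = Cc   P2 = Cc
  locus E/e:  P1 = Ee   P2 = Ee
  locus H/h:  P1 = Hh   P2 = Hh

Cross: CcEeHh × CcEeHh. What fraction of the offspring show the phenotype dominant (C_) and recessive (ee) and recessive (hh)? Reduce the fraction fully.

CcEeHh gametes: CEH×1, CEh×1, CeH×1, Ceh×1, cEH×1, cEh×1, ceH×1, ceh×1
CcEeHh gametes: CEH×1, CEh×1, CeH×1, Ceh×1, cEH×1, cEh×1, ceH×1, ceh×1
CcEeHh×CcEeHh grid (8·8=64): CCEEHH=1 CCEEHh=2 CCEEhh=1 CCEeHH=2 CCEeHh=4 CCEehh=2 CCeeHH=1 CCeeHh=2 CCeehh=1 CcEEHH=2 CcEEHh=4 CcEEhh=2 CcEeHH=4 CcEeHh=8 CcEehh=4 CceeHH=2 CceeHh=4 Cceehh=2 ccEEHH=1 ccEEHh=2 ccEEhh=1 ccEeHH=2 ccEeHh=4 ccEehh=2 cceeHH=1 cceeHh=2 cceehh=1
C_ ee hh hits 3/64; gcd=1; 3÷1/64÷1 = 3/64

P(C_ ee hh) = 3/64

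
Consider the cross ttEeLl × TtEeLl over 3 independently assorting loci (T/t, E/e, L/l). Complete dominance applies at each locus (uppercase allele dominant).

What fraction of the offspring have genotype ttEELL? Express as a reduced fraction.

P(ttEELL) = 1/32

ttEeLl gametes: tEL×2, tEl×2, teL×2, tel×2
TtEeLl gametes: TEL×1, TEl×1, TeL×1, Tel×1, tEL×1, tEl×1, teL×1, tel×1
ttEeLl×TtEeLl grid (8·8=64): TtEELL=2 TtEELl=4 TtEEll=2 TtEeLL=4 TtEeLl=8 TtEell=4 TteeLL=2 TteeLl=4 Tteell=2 ttEELL=2 ttEELl=4 ttEEll=2 ttEeLL=4 ttEeLl=8 ttEell=4 tteeLL=2 tteeLl=4 tteell=2
ttEELL hits 2/64; gcd=2; 2÷2/64÷2 = 1/32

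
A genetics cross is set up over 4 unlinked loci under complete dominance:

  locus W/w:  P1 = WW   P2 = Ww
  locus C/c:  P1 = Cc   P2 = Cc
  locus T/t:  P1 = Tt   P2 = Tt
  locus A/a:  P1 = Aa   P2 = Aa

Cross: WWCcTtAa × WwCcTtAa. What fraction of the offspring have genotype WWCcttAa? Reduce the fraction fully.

WWCcTtAa gametes: WCTA×2, WCTa×2, WCtA×2, WCta×2, WcTA×2, WcTa×2, WctA×2, Wcta×2
WwCcTtAa gametes: WCTA×1, WCTa×1, WCtA×1, WCta×1, WcTA×1, WcTa×1, WctA×1, Wcta×1, wCTA×1, wCTa×1, wCtA×1, wCta×1, wcTA×1, wcTa×1, wctA×1, wcta×1
WWCcTtAa×WwCcTtAa grid (16·16=256): WWCCTTAA=2 WWCCTTAa=4 WWCCTTaa=2 WWCCTtAA=4 WWCCTtAa=8 WWCCTtaa=4 WWCCttAA=2 WWCCttAa=4 WWCCttaa=2 WWCcTTAA=4 WWCcTTAa=8 WWCcTTaa=4 WWCcTtAA=8 WWCcTtAa=16 WWCcTtaa=8 WWCcttAA=4 WWCcttAa=8 WWCcttaa=4 WWccTTAA=2 WWccTTAa=4 WWccTTaa=2 WWccTtAA=4 WWccTtAa=8 WWccTtaa=4 WWccttAA=2 WWccttAa=4 WWccttaa=2 WwCCTTAA=2 WwCCTTAa=4 WwCCTTaa=2 WwCCTtAA=4 WwCCTtAa=8 WwCCTtaa=4 WwCCttAA=2 WwCCttAa=4 WwCCttaa=2 WwCcTTAA=4 WwCcTTAa=8 WwCcTTaa=4 WwCcTtAA=8 WwCcTtAa=16 WwCcTtaa=8 WwCcttAA=4 WwCcttAa=8 WwCcttaa=4 WwccTTAA=2 WwccTTAa=4 WwccTTaa=2 WwccTtAA=4 WwccTtAa=8 WwccTtaa=4 WwccttAA=2 WwccttAa=4 Wwccttaa=2
WWCcttAa hits 8/256; gcd=8; 8÷8/256÷8 = 1/32

P(WWCcttAa) = 1/32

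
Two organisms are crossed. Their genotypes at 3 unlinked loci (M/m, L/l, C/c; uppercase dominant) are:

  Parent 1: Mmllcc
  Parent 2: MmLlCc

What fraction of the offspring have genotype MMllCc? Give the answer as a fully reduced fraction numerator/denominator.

Mmllcc gametes: Mlc×4, mlc×4
MmLlCc gametes: MLC×1, MLc×1, MlC×1, Mlc×1, mLC×1, mLc×1, mlC×1, mlc×1
Mmllcc×MmLlCc grid (8·8=64): MMLlCc=4 MMLlcc=4 MMllCc=4 MMllcc=4 MmLlCc=8 MmLlcc=8 MmllCc=8 Mmllcc=8 mmLlCc=4 mmLlcc=4 mmllCc=4 mmllcc=4
MMllCc hits 4/64; gcd=4; 4÷4/64÷4 = 1/16

P(MMllCc) = 1/16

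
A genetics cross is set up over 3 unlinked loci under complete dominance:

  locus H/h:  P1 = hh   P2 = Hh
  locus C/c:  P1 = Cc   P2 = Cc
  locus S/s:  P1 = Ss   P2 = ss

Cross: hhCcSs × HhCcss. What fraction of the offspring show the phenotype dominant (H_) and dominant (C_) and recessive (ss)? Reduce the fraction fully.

P(H_ C_ ss) = 3/16

hhCcSs gametes: hCS×2, hCs×2, hcS×2, hcs×2
HhCcss gametes: HCs×2, Hcs×2, hCs×2, hcs×2
hhCcSs×HhCcss grid (8·8=64): HhCCSs=4 HhCCss=4 HhCcSs=8 HhCcss=8 HhccSs=4 Hhccss=4 hhCCSs=4 hhCCss=4 hhCcSs=8 hhCcss=8 hhccSs=4 hhccss=4
H_ C_ ss hits 12/64; gcd=4; 12÷4/64÷4 = 3/16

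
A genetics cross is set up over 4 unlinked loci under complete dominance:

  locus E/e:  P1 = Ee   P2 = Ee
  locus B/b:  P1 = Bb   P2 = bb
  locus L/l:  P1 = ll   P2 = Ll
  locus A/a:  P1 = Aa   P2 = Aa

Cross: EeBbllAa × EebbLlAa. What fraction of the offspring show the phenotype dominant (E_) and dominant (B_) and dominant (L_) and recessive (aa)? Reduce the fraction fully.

P(E_ B_ L_ aa) = 3/64

EeBbllAa gametes: EBlA×2, EBla×2, EblA×2, Ebla×2, eBlA×2, eBla×2, eblA×2, ebla×2
EebbLlAa gametes: EbLA×2, EbLa×2, EblA×2, Ebla×2, ebLA×2, ebLa×2, eblA×2, ebla×2
EeBbllAa×EebbLlAa grid (16·16=256): EEBbLlAA=4 EEBbLlAa=8 EEBbLlaa=4 EEBbllAA=4 EEBbllAa=8 EEBbllaa=4 EEbbLlAA=4 EEbbLlAa=8 EEbbLlaa=4 EEbbllAA=4 EEbbllAa=8 EEbbllaa=4 EeBbLlAA=8 EeBbLlAa=16 EeBbLlaa=8 EeBbllAA=8 EeBbllAa=16 EeBbllaa=8 EebbLlAA=8 EebbLlAa=16 EebbLlaa=8 EebbllAA=8 EebbllAa=16 Eebbllaa=8 eeBbLlAA=4 eeBbLlAa=8 eeBbLlaa=4 eeBbllAA=4 eeBbllAa=8 eeBbllaa=4 eebbLlAA=4 eebbLlAa=8 eebbLlaa=4 eebbllAA=4 eebbllAa=8 eebbllaa=4
E_ B_ L_ aa hits 12/256; gcd=4; 12÷4/256÷4 = 3/64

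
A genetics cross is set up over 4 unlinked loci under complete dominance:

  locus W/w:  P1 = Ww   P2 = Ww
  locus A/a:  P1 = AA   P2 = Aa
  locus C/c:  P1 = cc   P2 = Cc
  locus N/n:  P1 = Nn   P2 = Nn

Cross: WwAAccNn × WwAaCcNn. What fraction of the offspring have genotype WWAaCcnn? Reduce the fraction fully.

WwAAccNn gametes: WAcN×4, WAcn×4, wAcN×4, wAcn×4
WwAaCcNn gametes: WACN×1, WACn×1, WAcN×1, WAcn×1, WaCN×1, WaCn×1, WacN×1, Wacn×1, wACN×1, wACn×1, wAcN×1, wAcn×1, waCN×1, waCn×1, wacN×1, wacn×1
WwAAccNn×WwAaCcNn grid (16·16=256): WWAACcNN=4 WWAACcNn=8 WWAACcnn=4 WWAAccNN=4 WWAAccNn=8 WWAAccnn=4 WWAaCcNN=4 WWAaCcNn=8 WWAaCcnn=4 WWAaccNN=4 WWAaccNn=8 WWAaccnn=4 WwAACcNN=8 WwAACcNn=16 WwAACcnn=8 WwAAccNN=8 WwAAccNn=16 WwAAccnn=8 WwAaCcNN=8 WwAaCcNn=16 WwAaCcnn=8 WwAaccNN=8 WwAaccNn=16 WwAaccnn=8 wwAACcNN=4 wwAACcNn=8 wwAACcnn=4 wwAAccNN=4 wwAAccNn=8 wwAAccnn=4 wwAaCcNN=4 wwAaCcNn=8 wwAaCcnn=4 wwAaccNN=4 wwAaccNn=8 wwAaccnn=4
WWAaCcnn hits 4/256; gcd=4; 4÷4/256÷4 = 1/64

P(WWAaCcnn) = 1/64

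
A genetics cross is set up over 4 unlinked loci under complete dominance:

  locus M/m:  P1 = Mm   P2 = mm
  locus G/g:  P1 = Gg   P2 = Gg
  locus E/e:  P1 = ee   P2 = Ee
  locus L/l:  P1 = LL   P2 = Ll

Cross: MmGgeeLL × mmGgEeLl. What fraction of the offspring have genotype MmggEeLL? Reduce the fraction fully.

P(MmggEeLL) = 1/32

MmGgeeLL gametes: MGeL×4, MgeL×4, mGeL×4, mgeL×4
mmGgEeLl gametes: mGEL×2, mGEl×2, mGeL×2, mGel×2, mgEL×2, mgEl×2, mgeL×2, mgel×2
MmGgeeLL×mmGgEeLl grid (16·16=256): MmGGEeLL=8 MmGGEeLl=8 MmGGeeLL=8 MmGGeeLl=8 MmGgEeLL=16 MmGgEeLl=16 MmGgeeLL=16 MmGgeeLl=16 MmggEeLL=8 MmggEeLl=8 MmggeeLL=8 MmggeeLl=8 mmGGEeLL=8 mmGGEeLl=8 mmGGeeLL=8 mmGGeeLl=8 mmGgEeLL=16 mmGgEeLl=16 mmGgeeLL=16 mmGgeeLl=16 mmggEeLL=8 mmggEeLl=8 mmggeeLL=8 mmggeeLl=8
MmggEeLL hits 8/256; gcd=8; 8÷8/256÷8 = 1/32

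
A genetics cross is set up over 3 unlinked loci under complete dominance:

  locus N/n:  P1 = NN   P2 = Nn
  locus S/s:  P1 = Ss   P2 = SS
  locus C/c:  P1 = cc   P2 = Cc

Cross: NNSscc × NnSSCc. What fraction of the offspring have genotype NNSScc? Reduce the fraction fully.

NNSscc gametes: NSc×4, Nsc×4
NnSSCc gametes: NSC×2, NSc×2, nSC×2, nSc×2
NNSscc×NnSSCc grid (8·8=64): NNSSCc=8 NNSScc=8 NNSsCc=8 NNSscc=8 NnSSCc=8 NnSScc=8 NnSsCc=8 NnSscc=8
NNSScc hits 8/64; gcd=8; 8÷8/64÷8 = 1/8

P(NNSScc) = 1/8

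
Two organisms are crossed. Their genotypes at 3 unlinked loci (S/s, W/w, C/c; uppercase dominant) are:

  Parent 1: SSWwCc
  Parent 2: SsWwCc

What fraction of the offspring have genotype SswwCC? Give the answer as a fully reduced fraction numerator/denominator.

SSWwCc gametes: SWC×2, SWc×2, SwC×2, Swc×2
SsWwCc gametes: SWC×1, SWc×1, SwC×1, Swc×1, sWC×1, sWc×1, swC×1, swc×1
SSWwCc×SsWwCc grid (8·8=64): SSWWCC=2 SSWWCc=4 SSWWcc=2 SSWwCC=4 SSWwCc=8 SSWwcc=4 SSwwCC=2 SSwwCc=4 SSwwcc=2 SsWWCC=2 SsWWCc=4 SsWWcc=2 SsWwCC=4 SsWwCc=8 SsWwcc=4 SswwCC=2 SswwCc=4 Sswwcc=2
SswwCC hits 2/64; gcd=2; 2÷2/64÷2 = 1/32

P(SswwCC) = 1/32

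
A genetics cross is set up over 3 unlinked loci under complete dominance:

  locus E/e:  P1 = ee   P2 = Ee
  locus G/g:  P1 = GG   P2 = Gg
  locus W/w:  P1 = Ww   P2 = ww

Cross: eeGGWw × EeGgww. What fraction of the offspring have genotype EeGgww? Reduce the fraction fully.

eeGGWw gametes: eGW×4, eGw×4
EeGgww gametes: EGw×2, Egw×2, eGw×2, egw×2
eeGGWw×EeGgww grid (8·8=64): EeGGWw=8 EeGGww=8 EeGgWw=8 EeGgww=8 eeGGWw=8 eeGGww=8 eeGgWw=8 eeGgww=8
EeGgww hits 8/64; gcd=8; 8÷8/64÷8 = 1/8

P(EeGgww) = 1/8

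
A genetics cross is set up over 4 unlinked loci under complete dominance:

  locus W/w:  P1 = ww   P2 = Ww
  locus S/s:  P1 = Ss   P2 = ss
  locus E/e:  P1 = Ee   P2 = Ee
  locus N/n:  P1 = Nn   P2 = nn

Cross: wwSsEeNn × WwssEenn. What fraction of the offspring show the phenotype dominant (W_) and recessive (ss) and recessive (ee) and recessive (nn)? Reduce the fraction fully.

P(W_ ss ee nn) = 1/32

wwSsEeNn gametes: wSEN×2, wSEn×2, wSeN×2, wSen×2, wsEN×2, wsEn×2, wseN×2, wsen×2
WwssEenn gametes: WsEn×4, Wsen×4, wsEn×4, wsen×4
wwSsEeNn×WwssEenn grid (16·16=256): WwSsEENn=8 WwSsEEnn=8 WwSsEeNn=16 WwSsEenn=16 WwSseeNn=8 WwSseenn=8 WwssEENn=8 WwssEEnn=8 WwssEeNn=16 WwssEenn=16 WwsseeNn=8 Wwsseenn=8 wwSsEENn=8 wwSsEEnn=8 wwSsEeNn=16 wwSsEenn=16 wwSseeNn=8 wwSseenn=8 wwssEENn=8 wwssEEnn=8 wwssEeNn=16 wwssEenn=16 wwsseeNn=8 wwsseenn=8
W_ ss ee nn hits 8/256; gcd=8; 8÷8/256÷8 = 1/32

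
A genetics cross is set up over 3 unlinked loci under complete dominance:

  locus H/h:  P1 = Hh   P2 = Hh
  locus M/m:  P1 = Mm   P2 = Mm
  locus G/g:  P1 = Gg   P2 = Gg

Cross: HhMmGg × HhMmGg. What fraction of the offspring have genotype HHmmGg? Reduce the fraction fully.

P(HHmmGg) = 1/32

HhMmGg gametes: HMG×1, HMg×1, HmG×1, Hmg×1, hMG×1, hMg×1, hmG×1, hmg×1
HhMmGg gametes: HMG×1, HMg×1, HmG×1, Hmg×1, hMG×1, hMg×1, hmG×1, hmg×1
HhMmGg×HhMmGg grid (8·8=64): HHMMGG=1 HHMMGg=2 HHMMgg=1 HHMmGG=2 HHMmGg=4 HHMmgg=2 HHmmGG=1 HHmmGg=2 HHmmgg=1 HhMMGG=2 HhMMGg=4 HhMMgg=2 HhMmGG=4 HhMmGg=8 HhMmgg=4 HhmmGG=2 HhmmGg=4 Hhmmgg=2 hhMMGG=1 hhMMGg=2 hhMMgg=1 hhMmGG=2 hhMmGg=4 hhMmgg=2 hhmmGG=1 hhmmGg=2 hhmmgg=1
HHmmGg hits 2/64; gcd=2; 2÷2/64÷2 = 1/32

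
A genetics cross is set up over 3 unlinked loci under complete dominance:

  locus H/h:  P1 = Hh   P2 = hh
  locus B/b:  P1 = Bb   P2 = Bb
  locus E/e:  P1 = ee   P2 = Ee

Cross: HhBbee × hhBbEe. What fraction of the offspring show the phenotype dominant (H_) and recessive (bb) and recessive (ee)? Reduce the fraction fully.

P(H_ bb ee) = 1/16

HhBbee gametes: HBe×2, Hbe×2, hBe×2, hbe×2
hhBbEe gametes: hBE×2, hBe×2, hbE×2, hbe×2
HhBbee×hhBbEe grid (8·8=64): HhBBEe=4 HhBBee=4 HhBbEe=8 HhBbee=8 HhbbEe=4 Hhbbee=4 hhBBEe=4 hhBBee=4 hhBbEe=8 hhBbee=8 hhbbEe=4 hhbbee=4
H_ bb ee hits 4/64; gcd=4; 4÷4/64÷4 = 1/16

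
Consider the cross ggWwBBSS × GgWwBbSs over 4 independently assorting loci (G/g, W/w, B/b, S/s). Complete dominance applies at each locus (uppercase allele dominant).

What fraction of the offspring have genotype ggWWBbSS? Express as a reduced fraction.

ggWwBBSS gametes: gWBS×8, gwBS×8
GgWwBbSs gametes: GWBS×1, GWBs×1, GWbS×1, GWbs×1, GwBS×1, GwBs×1, GwbS×1, Gwbs×1, gWBS×1, gWBs×1, gWbS×1, gWbs×1, gwBS×1, gwBs×1, gwbS×1, gwbs×1
ggWwBBSS×GgWwBbSs grid (16·16=256): GgWWBBSS=8 GgWWBBSs=8 GgWWBbSS=8 GgWWBbSs=8 GgWwBBSS=16 GgWwBBSs=16 GgWwBbSS=16 GgWwBbSs=16 GgwwBBSS=8 GgwwBBSs=8 GgwwBbSS=8 GgwwBbSs=8 ggWWBBSS=8 ggWWBBSs=8 ggWWBbSS=8 ggWWBbSs=8 ggWwBBSS=16 ggWwBBSs=16 ggWwBbSS=16 ggWwBbSs=16 ggwwBBSS=8 ggwwBBSs=8 ggwwBbSS=8 ggwwBbSs=8
ggWWBbSS hits 8/256; gcd=8; 8÷8/256÷8 = 1/32

P(ggWWBbSS) = 1/32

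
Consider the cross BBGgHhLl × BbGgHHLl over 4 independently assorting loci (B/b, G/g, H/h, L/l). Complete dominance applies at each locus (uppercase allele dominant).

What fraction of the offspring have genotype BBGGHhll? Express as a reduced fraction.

P(BBGGHhll) = 1/64

BBGgHhLl gametes: BGHL×2, BGHl×2, BGhL×2, BGhl×2, BgHL×2, BgHl×2, BghL×2, Bghl×2
BbGgHHLl gametes: BGHL×2, BGHl×2, BgHL×2, BgHl×2, bGHL×2, bGHl×2, bgHL×2, bgHl×2
BBGgHhLl×BbGgHHLl grid (16·16=256): BBGGHHLL=4 BBGGHHLl=8 BBGGHHll=4 BBGGHhLL=4 BBGGHhLl=8 BBGGHhll=4 BBGgHHLL=8 BBGgHHLl=16 BBGgHHll=8 BBGgHhLL=8 BBGgHhLl=16 BBGgHhll=8 BBggHHLL=4 BBggHHLl=8 BBggHHll=4 BBggHhLL=4 BBggHhLl=8 BBggHhll=4 BbGGHHLL=4 BbGGHHLl=8 BbGGHHll=4 BbGGHhLL=4 BbGGHhLl=8 BbGGHhll=4 BbGgHHLL=8 BbGgHHLl=16 BbGgHHll=8 BbGgHhLL=8 BbGgHhLl=16 BbGgHhll=8 BbggHHLL=4 BbggHHLl=8 BbggHHll=4 BbggHhLL=4 BbggHhLl=8 BbggHhll=4
BBGGHhll hits 4/256; gcd=4; 4÷4/256÷4 = 1/64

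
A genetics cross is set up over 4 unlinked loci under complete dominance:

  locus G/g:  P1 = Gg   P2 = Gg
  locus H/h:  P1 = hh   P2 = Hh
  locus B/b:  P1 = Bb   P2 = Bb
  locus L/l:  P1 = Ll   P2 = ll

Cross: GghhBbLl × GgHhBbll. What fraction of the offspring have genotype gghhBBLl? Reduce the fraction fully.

GghhBbLl gametes: GhBL×2, GhBl×2, GhbL×2, Ghbl×2, ghBL×2, ghBl×2, ghbL×2, ghbl×2
GgHhBbll gametes: GHBl×2, GHbl×2, GhBl×2, Ghbl×2, gHBl×2, gHbl×2, ghBl×2, ghbl×2
GghhBbLl×GgHhBbll grid (16·16=256): GGHhBBLl=4 GGHhBBll=4 GGHhBbLl=8 GGHhBbll=8 GGHhbbLl=4 GGHhbbll=4 GGhhBBLl=4 GGhhBBll=4 GGhhBbLl=8 GGhhBbll=8 GGhhbbLl=4 GGhhbbll=4 GgHhBBLl=8 GgHhBBll=8 GgHhBbLl=16 GgHhBbll=16 GgHhbbLl=8 GgHhbbll=8 GghhBBLl=8 GghhBBll=8 GghhBbLl=16 GghhBbll=16 GghhbbLl=8 Gghhbbll=8 ggHhBBLl=4 ggHhBBll=4 ggHhBbLl=8 ggHhBbll=8 ggHhbbLl=4 ggHhbbll=4 gghhBBLl=4 gghhBBll=4 gghhBbLl=8 gghhBbll=8 gghhbbLl=4 gghhbbll=4
gghhBBLl hits 4/256; gcd=4; 4÷4/256÷4 = 1/64

P(gghhBBLl) = 1/64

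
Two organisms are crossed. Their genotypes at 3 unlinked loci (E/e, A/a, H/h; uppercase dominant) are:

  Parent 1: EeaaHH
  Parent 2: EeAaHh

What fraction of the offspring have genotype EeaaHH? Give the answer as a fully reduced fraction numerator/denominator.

EeaaHH gametes: EaH×4, eaH×4
EeAaHh gametes: EAH×1, EAh×1, EaH×1, Eah×1, eAH×1, eAh×1, eaH×1, eah×1
EeaaHH×EeAaHh grid (8·8=64): EEAaHH=4 EEAaHh=4 EEaaHH=4 EEaaHh=4 EeAaHH=8 EeAaHh=8 EeaaHH=8 EeaaHh=8 eeAaHH=4 eeAaHh=4 eeaaHH=4 eeaaHh=4
EeaaHH hits 8/64; gcd=8; 8÷8/64÷8 = 1/8

P(EeaaHH) = 1/8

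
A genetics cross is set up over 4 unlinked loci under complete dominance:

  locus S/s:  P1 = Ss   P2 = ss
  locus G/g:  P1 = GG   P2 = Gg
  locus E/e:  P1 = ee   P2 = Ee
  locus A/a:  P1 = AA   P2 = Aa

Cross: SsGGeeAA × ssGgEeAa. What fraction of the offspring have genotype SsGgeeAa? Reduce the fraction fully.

SsGGeeAA gametes: SGeA×8, sGeA×8
ssGgEeAa gametes: sGEA×2, sGEa×2, sGeA×2, sGea×2, sgEA×2, sgEa×2, sgeA×2, sgea×2
SsGGeeAA×ssGgEeAa grid (16·16=256): SsGGEeAA=16 SsGGEeAa=16 SsGGeeAA=16 SsGGeeAa=16 SsGgEeAA=16 SsGgEeAa=16 SsGgeeAA=16 SsGgeeAa=16 ssGGEeAA=16 ssGGEeAa=16 ssGGeeAA=16 ssGGeeAa=16 ssGgEeAA=16 ssGgEeAa=16 ssGgeeAA=16 ssGgeeAa=16
SsGgeeAa hits 16/256; gcd=16; 16÷16/256÷16 = 1/16

P(SsGgeeAa) = 1/16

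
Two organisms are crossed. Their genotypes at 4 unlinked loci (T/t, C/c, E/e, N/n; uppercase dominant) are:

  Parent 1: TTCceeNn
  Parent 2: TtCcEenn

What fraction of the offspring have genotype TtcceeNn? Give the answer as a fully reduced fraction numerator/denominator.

TTCceeNn gametes: TCeN×4, TCen×4, TceN×4, Tcen×4
TtCcEenn gametes: TCEn×2, TCen×2, TcEn×2, Tcen×2, tCEn×2, tCen×2, tcEn×2, tcen×2
TTCceeNn×TtCcEenn grid (16·16=256): TTCCEeNn=8 TTCCEenn=8 TTCCeeNn=8 TTCCeenn=8 TTCcEeNn=16 TTCcEenn=16 TTCceeNn=16 TTCceenn=16 TTccEeNn=8 TTccEenn=8 TTcceeNn=8 TTcceenn=8 TtCCEeNn=8 TtCCEenn=8 TtCCeeNn=8 TtCCeenn=8 TtCcEeNn=16 TtCcEenn=16 TtCceeNn=16 TtCceenn=16 TtccEeNn=8 TtccEenn=8 TtcceeNn=8 Ttcceenn=8
TtcceeNn hits 8/256; gcd=8; 8÷8/256÷8 = 1/32

P(TtcceeNn) = 1/32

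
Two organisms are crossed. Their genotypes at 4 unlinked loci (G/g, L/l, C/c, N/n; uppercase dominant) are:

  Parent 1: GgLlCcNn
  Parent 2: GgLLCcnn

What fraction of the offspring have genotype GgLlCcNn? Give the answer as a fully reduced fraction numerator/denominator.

GgLlCcNn gametes: GLCN×1, GLCn×1, GLcN×1, GLcn×1, GlCN×1, GlCn×1, GlcN×1, Glcn×1, gLCN×1, gLCn×1, gLcN×1, gLcn×1, glCN×1, glCn×1, glcN×1, glcn×1
GgLLCcnn gametes: GLCn×4, GLcn×4, gLCn×4, gLcn×4
GgLlCcNn×GgLLCcnn grid (16·16=256): GGLLCCNn=4 GGLLCCnn=4 GGLLCcNn=8 GGLLCcnn=8 GGLLccNn=4 GGLLccnn=4 GGLlCCNn=4 GGLlCCnn=4 GGLlCcNn=8 GGLlCcnn=8 GGLlccNn=4 GGLlccnn=4 GgLLCCNn=8 GgLLCCnn=8 GgLLCcNn=16 GgLLCcnn=16 GgLLccNn=8 GgLLccnn=8 GgLlCCNn=8 GgLlCCnn=8 GgLlCcNn=16 GgLlCcnn=16 GgLlccNn=8 GgLlccnn=8 ggLLCCNn=4 ggLLCCnn=4 ggLLCcNn=8 ggLLCcnn=8 ggLLccNn=4 ggLLccnn=4 ggLlCCNn=4 ggLlCCnn=4 ggLlCcNn=8 ggLlCcnn=8 ggLlccNn=4 ggLlccnn=4
GgLlCcNn hits 16/256; gcd=16; 16÷16/256÷16 = 1/16

P(GgLlCcNn) = 1/16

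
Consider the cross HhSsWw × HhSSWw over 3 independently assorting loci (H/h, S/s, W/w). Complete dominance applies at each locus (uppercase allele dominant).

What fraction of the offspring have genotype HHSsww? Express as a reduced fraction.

HhSsWw gametes: HSW×1, HSw×1, HsW×1, Hsw×1, hSW×1, hSw×1, hsW×1, hsw×1
HhSSWw gametes: HSW×2, HSw×2, hSW×2, hSw×2
HhSsWw×HhSSWw grid (8·8=64): HHSSWW=2 HHSSWw=4 HHSSww=2 HHSsWW=2 HHSsWw=4 HHSsww=2 HhSSWW=4 HhSSWw=8 HhSSww=4 HhSsWW=4 HhSsWw=8 HhSsww=4 hhSSWW=2 hhSSWw=4 hhSSww=2 hhSsWW=2 hhSsWw=4 hhSsww=2
HHSsww hits 2/64; gcd=2; 2÷2/64÷2 = 1/32

P(HHSsww) = 1/32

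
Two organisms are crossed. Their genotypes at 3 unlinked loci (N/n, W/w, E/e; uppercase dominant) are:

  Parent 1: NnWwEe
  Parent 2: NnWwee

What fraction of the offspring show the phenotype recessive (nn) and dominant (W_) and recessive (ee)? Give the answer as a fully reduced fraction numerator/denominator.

NnWwEe gametes: NWE×1, NWe×1, NwE×1, Nwe×1, nWE×1, nWe×1, nwE×1, nwe×1
NnWwee gametes: NWe×2, Nwe×2, nWe×2, nwe×2
NnWwEe×NnWwee grid (8·8=64): NNWWEe=2 NNWWee=2 NNWwEe=4 NNWwee=4 NNwwEe=2 NNwwee=2 NnWWEe=4 NnWWee=4 NnWwEe=8 NnWwee=8 NnwwEe=4 Nnwwee=4 nnWWEe=2 nnWWee=2 nnWwEe=4 nnWwee=4 nnwwEe=2 nnwwee=2
nn W_ ee hits 6/64; gcd=2; 6÷2/64÷2 = 3/32

P(nn W_ ee) = 3/32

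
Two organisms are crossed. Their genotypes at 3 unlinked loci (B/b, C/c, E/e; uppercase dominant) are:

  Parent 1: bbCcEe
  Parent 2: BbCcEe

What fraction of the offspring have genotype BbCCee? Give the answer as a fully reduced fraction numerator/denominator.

bbCcEe gametes: bCE×2, bCe×2, bcE×2, bce×2
BbCcEe gametes: BCE×1, BCe×1, BcE×1, Bce×1, bCE×1, bCe×1, bcE×1, bce×1
bbCcEe×BbCcEe grid (8·8=64): BbCCEE=2 BbCCEe=4 BbCCee=2 BbCcEE=4 BbCcEe=8 BbCcee=4 BbccEE=2 BbccEe=4 Bbccee=2 bbCCEE=2 bbCCEe=4 bbCCee=2 bbCcEE=4 bbCcEe=8 bbCcee=4 bbccEE=2 bbccEe=4 bbccee=2
BbCCee hits 2/64; gcd=2; 2÷2/64÷2 = 1/32

P(BbCCee) = 1/32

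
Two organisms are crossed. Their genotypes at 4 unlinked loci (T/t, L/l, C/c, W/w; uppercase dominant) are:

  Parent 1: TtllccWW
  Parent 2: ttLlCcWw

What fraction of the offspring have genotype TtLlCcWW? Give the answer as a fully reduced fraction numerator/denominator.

TtllccWW gametes: TlcW×8, tlcW×8
ttLlCcWw gametes: tLCW×2, tLCw×2, tLcW×2, tLcw×2, tlCW×2, tlCw×2, tlcW×2, tlcw×2
TtllccWW×ttLlCcWw grid (16·16=256): TtLlCcWW=16 TtLlCcWw=16 TtLlccWW=16 TtLlccWw=16 TtllCcWW=16 TtllCcWw=16 TtllccWW=16 TtllccWw=16 ttLlCcWW=16 ttLlCcWw=16 ttLlccWW=16 ttLlccWw=16 ttllCcWW=16 ttllCcWw=16 ttllccWW=16 ttllccWw=16
TtLlCcWW hits 16/256; gcd=16; 16÷16/256÷16 = 1/16

P(TtLlCcWW) = 1/16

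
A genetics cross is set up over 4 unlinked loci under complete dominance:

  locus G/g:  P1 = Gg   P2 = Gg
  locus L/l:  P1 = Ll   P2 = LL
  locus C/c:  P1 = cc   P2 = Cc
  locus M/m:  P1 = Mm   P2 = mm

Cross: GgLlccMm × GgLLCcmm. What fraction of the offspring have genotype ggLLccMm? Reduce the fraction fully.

P(ggLLccMm) = 1/32

GgLlccMm gametes: GLcM×2, GLcm×2, GlcM×2, Glcm×2, gLcM×2, gLcm×2, glcM×2, glcm×2
GgLLCcmm gametes: GLCm×4, GLcm×4, gLCm×4, gLcm×4
GgLlccMm×GgLLCcmm grid (16·16=256): GGLLCcMm=8 GGLLCcmm=8 GGLLccMm=8 GGLLccmm=8 GGLlCcMm=8 GGLlCcmm=8 GGLlccMm=8 GGLlccmm=8 GgLLCcMm=16 GgLLCcmm=16 GgLLccMm=16 GgLLccmm=16 GgLlCcMm=16 GgLlCcmm=16 GgLlccMm=16 GgLlccmm=16 ggLLCcMm=8 ggLLCcmm=8 ggLLccMm=8 ggLLccmm=8 ggLlCcMm=8 ggLlCcmm=8 ggLlccMm=8 ggLlccmm=8
ggLLccMm hits 8/256; gcd=8; 8÷8/256÷8 = 1/32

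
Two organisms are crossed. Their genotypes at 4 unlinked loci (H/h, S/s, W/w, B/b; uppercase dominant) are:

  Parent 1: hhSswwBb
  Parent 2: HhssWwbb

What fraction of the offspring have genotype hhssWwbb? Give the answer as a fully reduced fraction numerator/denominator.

hhSswwBb gametes: hSwB×4, hSwb×4, hswB×4, hswb×4
HhssWwbb gametes: HsWb×4, Hswb×4, hsWb×4, hswb×4
hhSswwBb×HhssWwbb grid (16·16=256): HhSsWwBb=16 HhSsWwbb=16 HhSswwBb=16 HhSswwbb=16 HhssWwBb=16 HhssWwbb=16 HhsswwBb=16 Hhsswwbb=16 hhSsWwBb=16 hhSsWwbb=16 hhSswwBb=16 hhSswwbb=16 hhssWwBb=16 hhssWwbb=16 hhsswwBb=16 hhsswwbb=16
hhssWwbb hits 16/256; gcd=16; 16÷16/256÷16 = 1/16

P(hhssWwbb) = 1/16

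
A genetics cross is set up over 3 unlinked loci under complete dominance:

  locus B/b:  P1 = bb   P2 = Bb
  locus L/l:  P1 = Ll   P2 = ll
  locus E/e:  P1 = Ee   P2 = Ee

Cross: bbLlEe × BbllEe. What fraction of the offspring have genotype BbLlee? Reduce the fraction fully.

bbLlEe gametes: bLE×2, bLe×2, blE×2, ble×2
BbllEe gametes: BlE×2, Ble×2, blE×2, ble×2
bbLlEe×BbllEe grid (8·8=64): BbLlEE=4 BbLlEe=8 BbLlee=4 BbllEE=4 BbllEe=8 Bbllee=4 bbLlEE=4 bbLlEe=8 bbLlee=4 bbllEE=4 bbllEe=8 bbllee=4
BbLlee hits 4/64; gcd=4; 4÷4/64÷4 = 1/16

P(BbLlee) = 1/16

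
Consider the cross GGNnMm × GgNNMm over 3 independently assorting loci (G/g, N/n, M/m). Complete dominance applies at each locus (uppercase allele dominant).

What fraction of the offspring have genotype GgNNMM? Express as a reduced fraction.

GGNnMm gametes: GNM×2, GNm×2, GnM×2, Gnm×2
GgNNMm gametes: GNM×2, GNm×2, gNM×2, gNm×2
GGNnMm×GgNNMm grid (8·8=64): GGNNMM=4 GGNNMm=8 GGNNmm=4 GGNnMM=4 GGNnMm=8 GGNnmm=4 GgNNMM=4 GgNNMm=8 GgNNmm=4 GgNnMM=4 GgNnMm=8 GgNnmm=4
GgNNMM hits 4/64; gcd=4; 4÷4/64÷4 = 1/16

P(GgNNMM) = 1/16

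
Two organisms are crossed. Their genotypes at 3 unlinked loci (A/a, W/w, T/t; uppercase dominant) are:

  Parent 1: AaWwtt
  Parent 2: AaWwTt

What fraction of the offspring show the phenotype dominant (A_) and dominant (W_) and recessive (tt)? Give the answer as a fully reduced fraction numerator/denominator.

P(A_ W_ tt) = 9/32

AaWwtt gametes: AWt×2, Awt×2, aWt×2, awt×2
AaWwTt gametes: AWT×1, AWt×1, AwT×1, Awt×1, aWT×1, aWt×1, awT×1, awt×1
AaWwtt×AaWwTt grid (8·8=64): AAWWTt=2 AAWWtt=2 AAWwTt=4 AAWwtt=4 AAwwTt=2 AAwwtt=2 AaWWTt=4 AaWWtt=4 AaWwTt=8 AaWwtt=8 AawwTt=4 Aawwtt=4 aaWWTt=2 aaWWtt=2 aaWwTt=4 aaWwtt=4 aawwTt=2 aawwtt=2
A_ W_ tt hits 18/64; gcd=2; 18÷2/64÷2 = 9/32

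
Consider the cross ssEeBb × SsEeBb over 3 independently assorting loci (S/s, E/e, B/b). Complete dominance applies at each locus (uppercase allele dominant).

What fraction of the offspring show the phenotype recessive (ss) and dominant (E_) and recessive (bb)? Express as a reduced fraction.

P(ss E_ bb) = 3/32

ssEeBb gametes: sEB×2, sEb×2, seB×2, seb×2
SsEeBb gametes: SEB×1, SEb×1, SeB×1, Seb×1, sEB×1, sEb×1, seB×1, seb×1
ssEeBb×SsEeBb grid (8·8=64): SsEEBB=2 SsEEBb=4 SsEEbb=2 SsEeBB=4 SsEeBb=8 SsEebb=4 SseeBB=2 SseeBb=4 Sseebb=2 ssEEBB=2 ssEEBb=4 ssEEbb=2 ssEeBB=4 ssEeBb=8 ssEebb=4 sseeBB=2 sseeBb=4 sseebb=2
ss E_ bb hits 6/64; gcd=2; 6÷2/64÷2 = 3/32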